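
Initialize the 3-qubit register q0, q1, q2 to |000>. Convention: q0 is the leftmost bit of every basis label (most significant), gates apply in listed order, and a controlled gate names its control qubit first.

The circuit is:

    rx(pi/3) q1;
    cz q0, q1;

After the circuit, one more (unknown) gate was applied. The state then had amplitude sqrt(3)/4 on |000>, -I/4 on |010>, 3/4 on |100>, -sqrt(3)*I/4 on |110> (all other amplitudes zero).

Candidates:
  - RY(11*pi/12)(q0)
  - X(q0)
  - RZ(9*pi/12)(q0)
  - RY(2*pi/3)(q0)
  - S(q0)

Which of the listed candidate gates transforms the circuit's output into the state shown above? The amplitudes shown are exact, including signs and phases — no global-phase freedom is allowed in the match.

It was RY(2*pi/3)(q0) that produced the state shown.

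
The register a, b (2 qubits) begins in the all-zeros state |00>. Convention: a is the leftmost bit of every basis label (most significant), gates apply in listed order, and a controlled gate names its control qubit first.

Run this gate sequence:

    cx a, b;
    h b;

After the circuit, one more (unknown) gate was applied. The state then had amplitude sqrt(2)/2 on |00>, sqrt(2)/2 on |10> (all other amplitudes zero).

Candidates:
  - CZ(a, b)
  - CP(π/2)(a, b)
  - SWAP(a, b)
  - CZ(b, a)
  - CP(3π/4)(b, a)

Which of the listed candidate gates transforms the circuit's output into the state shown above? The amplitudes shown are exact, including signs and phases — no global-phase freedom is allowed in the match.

It was SWAP(a, b) that produced the state shown.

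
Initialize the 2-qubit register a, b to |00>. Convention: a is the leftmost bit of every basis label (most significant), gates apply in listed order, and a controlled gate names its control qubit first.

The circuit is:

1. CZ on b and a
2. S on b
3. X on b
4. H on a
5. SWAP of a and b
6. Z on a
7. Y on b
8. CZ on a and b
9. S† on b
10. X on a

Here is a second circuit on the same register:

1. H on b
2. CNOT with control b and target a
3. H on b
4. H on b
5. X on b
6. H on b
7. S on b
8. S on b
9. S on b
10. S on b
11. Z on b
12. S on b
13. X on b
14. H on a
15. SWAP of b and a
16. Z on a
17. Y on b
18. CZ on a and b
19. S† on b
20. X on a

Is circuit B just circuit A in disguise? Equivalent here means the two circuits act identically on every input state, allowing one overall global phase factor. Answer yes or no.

No: there is an input state on which the two circuits produce genuinely different outputs (not merely differing by a phase).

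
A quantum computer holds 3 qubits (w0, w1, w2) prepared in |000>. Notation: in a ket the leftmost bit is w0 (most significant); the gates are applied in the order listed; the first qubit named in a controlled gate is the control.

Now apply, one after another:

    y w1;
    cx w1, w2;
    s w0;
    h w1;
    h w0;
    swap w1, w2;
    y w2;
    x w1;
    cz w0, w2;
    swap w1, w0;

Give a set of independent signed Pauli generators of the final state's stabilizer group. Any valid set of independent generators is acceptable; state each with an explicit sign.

The stabilizer group can be generated by +IXZ, +IZX, +ZII, among other valid generating sets.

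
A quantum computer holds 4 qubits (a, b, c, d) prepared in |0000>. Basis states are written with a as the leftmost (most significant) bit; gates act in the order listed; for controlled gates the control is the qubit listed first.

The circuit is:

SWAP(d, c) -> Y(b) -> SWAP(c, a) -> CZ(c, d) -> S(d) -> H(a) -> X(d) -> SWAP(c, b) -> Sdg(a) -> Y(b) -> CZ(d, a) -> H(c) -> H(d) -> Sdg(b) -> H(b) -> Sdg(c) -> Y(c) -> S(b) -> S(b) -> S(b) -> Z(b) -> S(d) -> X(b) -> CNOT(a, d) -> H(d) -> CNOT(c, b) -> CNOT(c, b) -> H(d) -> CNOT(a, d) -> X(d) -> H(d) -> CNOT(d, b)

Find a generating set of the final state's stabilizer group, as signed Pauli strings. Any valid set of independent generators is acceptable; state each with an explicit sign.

The stabilizer group can be generated by +YIII, +IYIZ, +IIYI, +IZIX, among other valid generating sets.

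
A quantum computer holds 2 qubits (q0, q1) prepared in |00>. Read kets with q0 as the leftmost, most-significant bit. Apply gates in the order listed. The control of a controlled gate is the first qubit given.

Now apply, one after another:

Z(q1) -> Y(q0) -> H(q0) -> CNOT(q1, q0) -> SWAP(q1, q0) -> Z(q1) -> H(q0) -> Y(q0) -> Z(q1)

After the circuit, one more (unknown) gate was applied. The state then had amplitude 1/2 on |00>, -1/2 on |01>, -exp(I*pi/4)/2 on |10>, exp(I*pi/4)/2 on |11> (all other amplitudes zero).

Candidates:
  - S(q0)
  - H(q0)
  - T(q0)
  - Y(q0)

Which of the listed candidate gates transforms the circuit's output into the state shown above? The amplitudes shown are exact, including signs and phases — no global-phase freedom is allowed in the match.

The unique candidate consistent with the amplitudes is T(q0).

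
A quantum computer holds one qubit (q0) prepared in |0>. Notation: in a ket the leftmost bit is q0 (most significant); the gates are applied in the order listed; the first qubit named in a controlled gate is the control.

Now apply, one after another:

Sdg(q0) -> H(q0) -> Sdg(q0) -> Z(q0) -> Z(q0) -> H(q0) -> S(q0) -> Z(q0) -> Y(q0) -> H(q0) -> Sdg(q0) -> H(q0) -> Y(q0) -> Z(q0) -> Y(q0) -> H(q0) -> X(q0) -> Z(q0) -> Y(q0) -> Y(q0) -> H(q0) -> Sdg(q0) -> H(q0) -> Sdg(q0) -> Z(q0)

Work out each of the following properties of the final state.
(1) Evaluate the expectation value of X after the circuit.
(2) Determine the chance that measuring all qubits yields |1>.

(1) The expectation value of X is 1.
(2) Outcome |1> occurs with probability 1/2.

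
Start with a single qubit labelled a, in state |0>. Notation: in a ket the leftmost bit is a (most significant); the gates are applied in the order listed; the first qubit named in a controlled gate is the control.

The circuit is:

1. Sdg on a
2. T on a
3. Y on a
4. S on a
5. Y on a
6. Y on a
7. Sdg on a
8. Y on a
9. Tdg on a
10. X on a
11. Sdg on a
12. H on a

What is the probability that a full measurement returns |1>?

Outcome |1> occurs with probability 1/2. Key observation: steps 2-9 multiply out to the identity, so the circuit reduces to the remaining gates.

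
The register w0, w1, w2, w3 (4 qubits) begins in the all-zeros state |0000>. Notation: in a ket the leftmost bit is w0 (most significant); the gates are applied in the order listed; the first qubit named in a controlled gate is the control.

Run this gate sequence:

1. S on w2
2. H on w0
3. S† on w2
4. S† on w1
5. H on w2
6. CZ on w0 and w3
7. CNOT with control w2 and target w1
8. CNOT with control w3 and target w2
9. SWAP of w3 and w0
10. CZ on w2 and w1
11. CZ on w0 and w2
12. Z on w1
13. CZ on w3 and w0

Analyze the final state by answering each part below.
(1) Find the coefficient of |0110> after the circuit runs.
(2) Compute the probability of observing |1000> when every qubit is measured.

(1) The final state's coefficient on |0110> equals 1/2.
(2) The probability of measuring |1000> is 0.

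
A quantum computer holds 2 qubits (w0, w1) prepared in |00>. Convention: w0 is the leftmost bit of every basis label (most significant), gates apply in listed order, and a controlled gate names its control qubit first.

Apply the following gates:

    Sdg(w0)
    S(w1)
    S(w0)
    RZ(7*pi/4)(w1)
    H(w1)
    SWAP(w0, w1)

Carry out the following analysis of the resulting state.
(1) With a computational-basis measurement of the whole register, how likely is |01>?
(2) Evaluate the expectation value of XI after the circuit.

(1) The probability of measuring |01> is 0.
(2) The observable XI averages to 1.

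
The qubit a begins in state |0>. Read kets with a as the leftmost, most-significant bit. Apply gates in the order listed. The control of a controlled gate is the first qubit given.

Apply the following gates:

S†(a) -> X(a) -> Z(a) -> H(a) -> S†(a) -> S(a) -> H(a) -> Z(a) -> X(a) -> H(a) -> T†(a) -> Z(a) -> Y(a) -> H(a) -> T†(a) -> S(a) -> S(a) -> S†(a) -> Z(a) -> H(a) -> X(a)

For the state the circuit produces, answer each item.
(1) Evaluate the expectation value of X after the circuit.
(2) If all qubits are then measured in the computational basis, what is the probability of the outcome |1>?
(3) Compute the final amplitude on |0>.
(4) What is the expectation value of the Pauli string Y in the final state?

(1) In the final state, X has expectation sqrt(2)/2. Key observation: the block from step 2 through step 9 cancels to the identity and can be dropped.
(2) The probability of measuring |1> is 1/4.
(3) The final state's coefficient on |0> equals sqrt(2)*(-exp(3*I*pi/4) + exp(I*pi/4) + 2*I)/4.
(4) The expectation value of Y is 1/2.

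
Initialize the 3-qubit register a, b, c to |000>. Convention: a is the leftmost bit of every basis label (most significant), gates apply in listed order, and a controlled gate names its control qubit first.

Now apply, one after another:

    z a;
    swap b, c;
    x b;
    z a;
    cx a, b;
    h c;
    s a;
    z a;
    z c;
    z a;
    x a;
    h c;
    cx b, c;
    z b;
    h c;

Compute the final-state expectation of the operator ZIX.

The observable ZIX averages to -1.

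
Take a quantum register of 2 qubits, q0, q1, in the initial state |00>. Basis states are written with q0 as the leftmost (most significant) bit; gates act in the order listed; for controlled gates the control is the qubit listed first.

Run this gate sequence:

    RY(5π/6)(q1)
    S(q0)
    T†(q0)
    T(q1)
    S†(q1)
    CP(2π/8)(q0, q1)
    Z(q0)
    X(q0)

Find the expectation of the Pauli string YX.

In the final state, YX has expectation 0.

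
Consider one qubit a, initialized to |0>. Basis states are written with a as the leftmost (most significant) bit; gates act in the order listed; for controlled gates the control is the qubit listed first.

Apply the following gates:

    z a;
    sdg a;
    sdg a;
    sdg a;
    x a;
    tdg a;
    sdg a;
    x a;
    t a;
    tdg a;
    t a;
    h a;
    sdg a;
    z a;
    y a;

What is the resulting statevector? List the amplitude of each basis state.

The final amplitudes are -sqrt(2)*exp(I*pi/4)/2 on |0>, -sqrt(2)*exp(3*I*pi/4)/2 on |1>.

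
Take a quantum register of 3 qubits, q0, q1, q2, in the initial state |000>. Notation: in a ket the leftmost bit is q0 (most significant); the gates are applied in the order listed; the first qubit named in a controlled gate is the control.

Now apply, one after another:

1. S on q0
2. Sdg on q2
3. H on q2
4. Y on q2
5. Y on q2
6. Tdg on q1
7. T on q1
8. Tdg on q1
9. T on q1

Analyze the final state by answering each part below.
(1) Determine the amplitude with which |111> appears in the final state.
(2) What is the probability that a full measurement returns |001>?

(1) The final state's coefficient on |111> equals 0.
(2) The probability of measuring |001> is 1/2.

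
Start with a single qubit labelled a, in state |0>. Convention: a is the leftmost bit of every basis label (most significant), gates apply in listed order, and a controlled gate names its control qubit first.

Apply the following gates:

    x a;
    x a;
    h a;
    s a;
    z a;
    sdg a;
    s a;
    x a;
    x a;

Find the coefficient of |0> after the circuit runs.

The amplitude on |0> is sqrt(2)/2.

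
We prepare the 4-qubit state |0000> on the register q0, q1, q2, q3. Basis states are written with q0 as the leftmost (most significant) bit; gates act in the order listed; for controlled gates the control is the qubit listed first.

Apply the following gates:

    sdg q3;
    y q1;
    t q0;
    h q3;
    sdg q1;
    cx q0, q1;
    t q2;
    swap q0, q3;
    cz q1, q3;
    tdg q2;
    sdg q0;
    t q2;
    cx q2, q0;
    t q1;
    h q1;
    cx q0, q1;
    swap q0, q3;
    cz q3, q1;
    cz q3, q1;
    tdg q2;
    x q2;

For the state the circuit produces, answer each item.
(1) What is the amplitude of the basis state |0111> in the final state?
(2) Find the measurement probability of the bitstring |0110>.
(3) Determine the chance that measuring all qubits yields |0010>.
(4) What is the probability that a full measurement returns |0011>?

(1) The amplitude on |0111> is -exp(3*I*pi/4)/2.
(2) Outcome |0110> occurs with probability 1/4.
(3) The probability of measuring |0010> is 1/4.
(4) The probability of measuring |0011> is 1/4.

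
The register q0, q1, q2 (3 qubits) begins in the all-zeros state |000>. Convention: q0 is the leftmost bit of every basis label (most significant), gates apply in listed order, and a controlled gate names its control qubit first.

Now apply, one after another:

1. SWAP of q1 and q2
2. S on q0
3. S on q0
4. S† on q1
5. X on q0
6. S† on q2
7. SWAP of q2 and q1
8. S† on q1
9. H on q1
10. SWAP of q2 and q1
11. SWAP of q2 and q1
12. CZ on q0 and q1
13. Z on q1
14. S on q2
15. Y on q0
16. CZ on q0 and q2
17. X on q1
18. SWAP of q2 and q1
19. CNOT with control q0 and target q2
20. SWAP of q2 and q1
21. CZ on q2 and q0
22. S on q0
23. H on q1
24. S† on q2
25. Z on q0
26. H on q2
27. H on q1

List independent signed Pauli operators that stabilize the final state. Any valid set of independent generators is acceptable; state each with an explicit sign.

The final state is stabilized by the group generated by +IXI, +IIX, +ZII; other independent generating sets are equally valid. Key observation: the block from step 10 through step 11 cancels to the identity and can be dropped.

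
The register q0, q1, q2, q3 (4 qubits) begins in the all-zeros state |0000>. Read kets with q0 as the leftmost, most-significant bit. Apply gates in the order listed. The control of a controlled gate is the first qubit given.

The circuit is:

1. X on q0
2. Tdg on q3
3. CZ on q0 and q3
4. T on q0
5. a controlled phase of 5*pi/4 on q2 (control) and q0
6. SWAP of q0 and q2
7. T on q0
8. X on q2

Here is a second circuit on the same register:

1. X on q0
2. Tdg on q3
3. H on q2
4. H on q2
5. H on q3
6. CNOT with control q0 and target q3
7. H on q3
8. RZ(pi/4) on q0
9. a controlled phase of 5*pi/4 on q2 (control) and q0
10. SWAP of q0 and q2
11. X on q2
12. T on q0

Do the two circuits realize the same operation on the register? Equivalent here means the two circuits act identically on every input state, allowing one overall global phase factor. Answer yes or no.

Yes — the two circuits implement the same unitary up to a global phase.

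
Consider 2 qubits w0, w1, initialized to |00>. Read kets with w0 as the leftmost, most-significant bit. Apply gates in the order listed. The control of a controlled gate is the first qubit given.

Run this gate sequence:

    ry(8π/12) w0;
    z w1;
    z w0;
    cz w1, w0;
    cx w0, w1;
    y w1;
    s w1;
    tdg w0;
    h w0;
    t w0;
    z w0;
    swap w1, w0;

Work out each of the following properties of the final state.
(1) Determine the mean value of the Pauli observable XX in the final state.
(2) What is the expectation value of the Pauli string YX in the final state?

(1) The observable XX averages to sqrt(3)/4.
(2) In the final state, YX has expectation sqrt(3)/4.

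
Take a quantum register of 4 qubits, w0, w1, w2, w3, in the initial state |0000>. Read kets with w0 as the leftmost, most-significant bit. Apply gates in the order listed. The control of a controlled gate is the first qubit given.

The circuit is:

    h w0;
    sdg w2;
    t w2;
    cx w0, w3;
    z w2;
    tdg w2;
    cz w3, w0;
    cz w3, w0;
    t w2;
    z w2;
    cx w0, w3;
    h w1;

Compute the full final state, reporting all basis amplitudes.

After the circuit, the state carries amplitude 1/2 on |0000>, 1/2 on |0100>, 1/2 on |1000>, 1/2 on |1100>, and 0 on every other basis state. Key observation: the block from step 4 through step 11 cancels to the identity and can be dropped.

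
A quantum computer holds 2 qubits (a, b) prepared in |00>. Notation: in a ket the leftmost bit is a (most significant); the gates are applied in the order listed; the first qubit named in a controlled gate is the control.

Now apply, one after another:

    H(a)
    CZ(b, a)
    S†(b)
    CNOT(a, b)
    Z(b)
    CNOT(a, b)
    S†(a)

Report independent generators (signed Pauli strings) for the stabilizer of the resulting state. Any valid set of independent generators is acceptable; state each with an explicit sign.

The stabilizer group can be generated by +YI, +IZ, among other valid generating sets.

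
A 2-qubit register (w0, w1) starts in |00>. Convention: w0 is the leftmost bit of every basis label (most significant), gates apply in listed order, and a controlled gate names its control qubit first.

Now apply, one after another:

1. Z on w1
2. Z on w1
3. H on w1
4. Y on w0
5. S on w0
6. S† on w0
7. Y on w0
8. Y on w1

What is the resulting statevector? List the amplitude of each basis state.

The final amplitudes are -sqrt(2)*I/2 on |00>, sqrt(2)*I/2 on |01>, 0 on |10>, 0 on |11>. Key observation: gates 4-7 undo each other exactly, leaving only the rest of the circuit to track.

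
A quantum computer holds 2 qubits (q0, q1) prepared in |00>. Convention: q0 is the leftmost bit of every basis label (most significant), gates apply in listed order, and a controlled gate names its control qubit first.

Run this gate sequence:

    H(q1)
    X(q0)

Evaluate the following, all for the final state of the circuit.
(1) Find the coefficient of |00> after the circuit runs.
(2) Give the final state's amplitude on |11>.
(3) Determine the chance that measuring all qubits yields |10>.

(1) The amplitude on |00> is 0.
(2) The amplitude on |11> is sqrt(2)/2.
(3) A full measurement returns |10> with probability 1/2.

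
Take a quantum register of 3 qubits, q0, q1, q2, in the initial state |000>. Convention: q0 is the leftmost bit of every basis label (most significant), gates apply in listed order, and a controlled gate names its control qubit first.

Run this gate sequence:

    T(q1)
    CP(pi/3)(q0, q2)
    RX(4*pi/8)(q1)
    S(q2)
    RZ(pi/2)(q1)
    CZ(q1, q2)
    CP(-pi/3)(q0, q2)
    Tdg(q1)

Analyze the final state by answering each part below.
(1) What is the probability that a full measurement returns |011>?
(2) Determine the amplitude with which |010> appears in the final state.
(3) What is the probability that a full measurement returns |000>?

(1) The probability of measuring |011> is 0.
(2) The final state's coefficient on |010> equals -sqrt(2)*I/2.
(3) Outcome |000> occurs with probability 1/2.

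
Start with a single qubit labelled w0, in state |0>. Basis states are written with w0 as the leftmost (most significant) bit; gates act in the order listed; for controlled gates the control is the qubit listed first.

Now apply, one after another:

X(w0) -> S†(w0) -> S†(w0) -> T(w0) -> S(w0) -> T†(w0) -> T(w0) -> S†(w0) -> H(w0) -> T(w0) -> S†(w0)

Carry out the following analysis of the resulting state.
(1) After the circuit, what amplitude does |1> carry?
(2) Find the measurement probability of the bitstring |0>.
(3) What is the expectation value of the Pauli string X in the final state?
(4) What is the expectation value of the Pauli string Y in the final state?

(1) The final state's coefficient on |1> equals sqrt(2)/2. Key observation: the block from step 5 through step 8 cancels to the identity and can be dropped.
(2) A full measurement returns |0> with probability 1/2.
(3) The expectation value of X is -sqrt(2)/2.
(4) The expectation value of Y is sqrt(2)/2.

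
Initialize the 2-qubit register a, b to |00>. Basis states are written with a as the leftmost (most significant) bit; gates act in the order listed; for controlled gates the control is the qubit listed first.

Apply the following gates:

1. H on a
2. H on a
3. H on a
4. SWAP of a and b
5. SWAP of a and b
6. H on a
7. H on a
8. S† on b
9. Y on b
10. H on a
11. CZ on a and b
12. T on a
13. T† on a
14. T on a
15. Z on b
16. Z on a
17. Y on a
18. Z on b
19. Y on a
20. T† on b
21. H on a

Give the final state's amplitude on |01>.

The amplitude on |01> is sqrt(2)*exp(I*pi/4)/2. Key observation: the block from step 2 through step 7 cancels to the identity and can be dropped.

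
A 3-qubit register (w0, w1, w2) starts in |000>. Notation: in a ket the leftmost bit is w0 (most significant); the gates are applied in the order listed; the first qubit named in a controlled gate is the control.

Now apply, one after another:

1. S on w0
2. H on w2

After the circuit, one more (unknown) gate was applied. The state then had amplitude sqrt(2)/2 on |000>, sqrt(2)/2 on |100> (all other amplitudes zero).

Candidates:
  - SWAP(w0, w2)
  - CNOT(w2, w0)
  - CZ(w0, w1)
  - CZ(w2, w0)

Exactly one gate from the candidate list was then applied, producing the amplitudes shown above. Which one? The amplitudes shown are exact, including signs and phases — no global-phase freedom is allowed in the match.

It was SWAP(w0, w2) that produced the state shown.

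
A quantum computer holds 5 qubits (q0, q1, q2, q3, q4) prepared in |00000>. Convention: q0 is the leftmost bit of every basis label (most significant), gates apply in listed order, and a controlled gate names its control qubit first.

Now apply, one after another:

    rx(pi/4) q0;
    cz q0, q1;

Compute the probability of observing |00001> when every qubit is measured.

Outcome |00001> occurs with probability 0.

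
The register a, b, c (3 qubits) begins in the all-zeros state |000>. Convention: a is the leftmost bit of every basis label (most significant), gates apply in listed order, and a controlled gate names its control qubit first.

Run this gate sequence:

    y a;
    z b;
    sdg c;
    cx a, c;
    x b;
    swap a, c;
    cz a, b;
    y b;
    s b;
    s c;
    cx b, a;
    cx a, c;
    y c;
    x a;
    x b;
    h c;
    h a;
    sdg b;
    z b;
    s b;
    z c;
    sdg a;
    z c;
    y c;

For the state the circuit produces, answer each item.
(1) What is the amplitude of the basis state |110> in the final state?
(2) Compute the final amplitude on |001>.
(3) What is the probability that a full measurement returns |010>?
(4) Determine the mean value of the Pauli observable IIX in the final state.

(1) |110> carries amplitude -1/2 in the final state.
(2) The amplitude on |001> is 0.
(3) Outcome |010> occurs with probability 1/4.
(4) The expectation value of IIX is 1.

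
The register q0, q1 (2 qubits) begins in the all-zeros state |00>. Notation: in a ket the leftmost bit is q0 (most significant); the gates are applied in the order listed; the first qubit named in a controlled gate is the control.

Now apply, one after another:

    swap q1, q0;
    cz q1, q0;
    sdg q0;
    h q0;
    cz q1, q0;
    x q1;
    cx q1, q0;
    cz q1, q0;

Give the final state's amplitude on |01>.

|01> carries amplitude sqrt(2)/2 in the final state.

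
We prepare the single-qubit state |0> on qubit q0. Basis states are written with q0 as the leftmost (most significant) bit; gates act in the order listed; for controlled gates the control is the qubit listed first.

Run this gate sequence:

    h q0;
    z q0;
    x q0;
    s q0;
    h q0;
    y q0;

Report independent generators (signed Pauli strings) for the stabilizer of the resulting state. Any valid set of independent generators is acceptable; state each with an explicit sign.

The stabilizer group can be generated by +Y, among other valid generating sets.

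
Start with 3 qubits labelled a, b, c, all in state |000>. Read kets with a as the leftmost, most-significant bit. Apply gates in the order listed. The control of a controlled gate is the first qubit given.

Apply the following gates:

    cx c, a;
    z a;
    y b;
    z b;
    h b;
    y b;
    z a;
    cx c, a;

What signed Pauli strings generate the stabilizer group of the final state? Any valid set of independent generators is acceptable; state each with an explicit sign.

The stabilizer group can be generated by +IXI, +ZII, +IIZ, among other valid generating sets.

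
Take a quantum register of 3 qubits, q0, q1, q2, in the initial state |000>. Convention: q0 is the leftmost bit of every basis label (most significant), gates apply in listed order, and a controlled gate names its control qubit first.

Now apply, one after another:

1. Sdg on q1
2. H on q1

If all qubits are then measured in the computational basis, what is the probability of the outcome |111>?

The probability of measuring |111> is 0.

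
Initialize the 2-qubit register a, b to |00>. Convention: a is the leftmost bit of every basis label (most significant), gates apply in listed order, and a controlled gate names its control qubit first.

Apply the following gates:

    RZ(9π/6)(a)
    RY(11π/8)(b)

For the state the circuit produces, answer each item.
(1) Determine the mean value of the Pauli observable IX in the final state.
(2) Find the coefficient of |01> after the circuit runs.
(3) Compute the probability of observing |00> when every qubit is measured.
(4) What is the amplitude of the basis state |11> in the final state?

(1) The expectation value of IX is -sqrt(sqrt(2) + 2)/2.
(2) |01> carries amplitude -exp(I*pi/4)*sin(5*pi/16) in the final state.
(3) The probability of measuring |00> is cos(5*pi/16)**2.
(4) |11> carries amplitude 0 in the final state.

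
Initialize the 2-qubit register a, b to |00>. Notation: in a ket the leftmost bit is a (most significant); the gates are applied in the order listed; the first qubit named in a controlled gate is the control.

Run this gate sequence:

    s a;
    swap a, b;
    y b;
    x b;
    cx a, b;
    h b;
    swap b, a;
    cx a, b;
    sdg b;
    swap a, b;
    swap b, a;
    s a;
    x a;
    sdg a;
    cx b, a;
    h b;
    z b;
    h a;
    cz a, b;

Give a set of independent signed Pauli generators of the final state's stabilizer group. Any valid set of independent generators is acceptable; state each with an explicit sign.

One valid set of independent stabilizer generators is -XZ, +ZY (any independent generating set of the same group is equally correct).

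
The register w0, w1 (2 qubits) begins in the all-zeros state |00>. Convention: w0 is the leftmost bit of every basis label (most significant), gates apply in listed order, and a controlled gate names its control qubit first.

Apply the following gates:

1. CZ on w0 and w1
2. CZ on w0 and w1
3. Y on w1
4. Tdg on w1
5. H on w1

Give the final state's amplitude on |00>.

The final state's coefficient on |00> equals sqrt(2)*exp(I*pi/4)/2. Key observation: steps 1-2 multiply out to the identity, so the circuit reduces to the remaining gates.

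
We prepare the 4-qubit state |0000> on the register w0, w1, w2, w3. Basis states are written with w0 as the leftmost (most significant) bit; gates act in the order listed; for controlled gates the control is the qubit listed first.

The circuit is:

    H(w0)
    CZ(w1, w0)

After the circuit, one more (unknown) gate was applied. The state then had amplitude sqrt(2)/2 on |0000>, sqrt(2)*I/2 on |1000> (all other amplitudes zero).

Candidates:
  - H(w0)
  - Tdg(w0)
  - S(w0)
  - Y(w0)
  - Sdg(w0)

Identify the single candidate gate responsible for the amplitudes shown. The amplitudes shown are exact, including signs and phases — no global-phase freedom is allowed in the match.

The applied gate was S(w0).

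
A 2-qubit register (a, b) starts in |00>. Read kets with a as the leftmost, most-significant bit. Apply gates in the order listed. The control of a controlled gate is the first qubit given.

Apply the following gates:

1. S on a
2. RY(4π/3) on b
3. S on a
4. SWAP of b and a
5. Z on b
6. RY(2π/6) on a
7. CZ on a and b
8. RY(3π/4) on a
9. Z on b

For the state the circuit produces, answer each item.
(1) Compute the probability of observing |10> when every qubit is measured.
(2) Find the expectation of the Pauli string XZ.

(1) A full measurement returns |10> with probability -sqrt(6)/8 + sqrt(2)/8 + 1/2.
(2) The observable XZ averages to sqrt(2)/4 + sqrt(6)/4.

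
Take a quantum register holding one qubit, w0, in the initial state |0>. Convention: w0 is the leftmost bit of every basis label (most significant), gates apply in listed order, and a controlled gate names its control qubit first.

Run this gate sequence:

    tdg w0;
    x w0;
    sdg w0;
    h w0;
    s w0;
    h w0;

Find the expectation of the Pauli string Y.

The observable Y averages to 1.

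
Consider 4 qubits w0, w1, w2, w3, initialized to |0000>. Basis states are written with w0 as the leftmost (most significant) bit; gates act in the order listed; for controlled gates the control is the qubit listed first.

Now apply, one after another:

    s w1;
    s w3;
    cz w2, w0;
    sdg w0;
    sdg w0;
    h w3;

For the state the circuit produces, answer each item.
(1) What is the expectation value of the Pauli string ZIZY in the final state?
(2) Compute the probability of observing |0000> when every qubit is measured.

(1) In the final state, ZIZY has expectation 0.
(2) The probability of measuring |0000> is 1/2.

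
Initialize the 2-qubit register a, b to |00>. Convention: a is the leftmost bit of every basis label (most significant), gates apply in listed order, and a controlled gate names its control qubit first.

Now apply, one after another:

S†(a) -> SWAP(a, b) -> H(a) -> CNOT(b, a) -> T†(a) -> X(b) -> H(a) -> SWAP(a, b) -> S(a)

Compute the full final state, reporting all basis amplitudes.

The final amplitudes are 0 on |00>, 0 on |01>, exp(I*pi/4)/2 + I/2 on |10>, -exp(I*pi/4)/2 + I/2 on |11>.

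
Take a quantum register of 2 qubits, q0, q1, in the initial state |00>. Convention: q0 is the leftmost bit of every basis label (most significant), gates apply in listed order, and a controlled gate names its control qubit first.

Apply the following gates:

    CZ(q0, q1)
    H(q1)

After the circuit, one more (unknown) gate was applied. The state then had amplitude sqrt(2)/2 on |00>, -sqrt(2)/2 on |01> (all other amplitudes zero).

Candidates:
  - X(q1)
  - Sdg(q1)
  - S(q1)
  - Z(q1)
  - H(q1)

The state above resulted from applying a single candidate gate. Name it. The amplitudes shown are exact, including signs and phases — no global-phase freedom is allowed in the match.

The unique candidate consistent with the amplitudes is Z(q1).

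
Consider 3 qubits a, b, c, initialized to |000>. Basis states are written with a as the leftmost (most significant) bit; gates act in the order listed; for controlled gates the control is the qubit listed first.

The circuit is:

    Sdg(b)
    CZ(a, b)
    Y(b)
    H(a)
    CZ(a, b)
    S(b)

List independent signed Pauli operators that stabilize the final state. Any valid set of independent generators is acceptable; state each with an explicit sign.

The stabilizer group can be generated by -XII, -IZI, +IIZ, among other valid generating sets.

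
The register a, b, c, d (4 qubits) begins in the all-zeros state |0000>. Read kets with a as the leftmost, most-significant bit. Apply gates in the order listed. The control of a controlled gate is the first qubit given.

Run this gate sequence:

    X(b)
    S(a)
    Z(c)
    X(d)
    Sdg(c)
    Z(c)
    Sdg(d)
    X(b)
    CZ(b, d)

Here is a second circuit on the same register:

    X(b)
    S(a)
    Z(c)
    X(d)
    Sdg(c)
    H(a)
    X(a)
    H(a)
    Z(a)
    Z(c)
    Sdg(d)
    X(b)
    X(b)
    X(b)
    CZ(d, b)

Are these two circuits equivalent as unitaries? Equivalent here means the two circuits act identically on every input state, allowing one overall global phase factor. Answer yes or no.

Yes, they are equivalent — the unitaries differ by at most a global phase.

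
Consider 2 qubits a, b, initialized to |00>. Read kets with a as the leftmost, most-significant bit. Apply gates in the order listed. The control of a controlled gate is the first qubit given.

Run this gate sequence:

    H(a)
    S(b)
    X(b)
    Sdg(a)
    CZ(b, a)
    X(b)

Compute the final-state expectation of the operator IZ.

The expectation value of IZ is 1.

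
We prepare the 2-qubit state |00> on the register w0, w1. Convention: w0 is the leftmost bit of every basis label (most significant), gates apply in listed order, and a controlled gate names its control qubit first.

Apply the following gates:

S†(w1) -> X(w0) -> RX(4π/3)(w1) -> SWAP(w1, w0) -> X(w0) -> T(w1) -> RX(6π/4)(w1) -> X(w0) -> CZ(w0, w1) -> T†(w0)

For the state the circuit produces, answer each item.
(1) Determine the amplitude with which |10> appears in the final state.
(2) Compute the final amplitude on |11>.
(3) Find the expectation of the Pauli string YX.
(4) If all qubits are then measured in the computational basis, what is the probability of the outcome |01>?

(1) The final state's coefficient on |10> equals -sqrt(6)/4.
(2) |11> carries amplitude -sqrt(6)*I/4 in the final state.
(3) The expectation value of YX is sqrt(6)/4.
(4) A full measurement returns |01> with probability 1/8.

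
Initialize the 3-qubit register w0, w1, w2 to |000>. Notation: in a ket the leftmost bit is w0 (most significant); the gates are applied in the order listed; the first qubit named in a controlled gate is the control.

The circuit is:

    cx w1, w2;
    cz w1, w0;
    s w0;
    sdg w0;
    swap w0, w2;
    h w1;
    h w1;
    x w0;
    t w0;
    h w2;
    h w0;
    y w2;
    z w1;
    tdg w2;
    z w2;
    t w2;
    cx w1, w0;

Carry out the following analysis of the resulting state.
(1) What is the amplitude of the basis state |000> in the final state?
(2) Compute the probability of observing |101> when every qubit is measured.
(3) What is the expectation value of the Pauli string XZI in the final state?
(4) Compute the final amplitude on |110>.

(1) The final state's coefficient on |000> equals -exp(3*I*pi/4)/2.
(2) The probability of measuring |101> is 1/4.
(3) In the final state, XZI has expectation -1.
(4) The amplitude on |110> is 0.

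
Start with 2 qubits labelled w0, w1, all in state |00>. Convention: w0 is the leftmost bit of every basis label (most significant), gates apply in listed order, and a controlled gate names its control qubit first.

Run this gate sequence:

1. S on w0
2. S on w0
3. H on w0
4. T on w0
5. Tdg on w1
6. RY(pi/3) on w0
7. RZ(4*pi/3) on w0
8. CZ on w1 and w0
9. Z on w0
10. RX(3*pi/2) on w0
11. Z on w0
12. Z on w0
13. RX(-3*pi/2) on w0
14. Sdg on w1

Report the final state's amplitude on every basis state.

The resulting statevector has amplitude -sqrt(6)*exp(I*pi/3)/4 + sqrt(2)*exp(7*I*pi/12)/4 on |00>, 0 on |01>, -sqrt(2)*exp(2*I*pi/3)/4 - sqrt(6)*exp(11*I*pi/12)/4 on |10>, 0 on |11>.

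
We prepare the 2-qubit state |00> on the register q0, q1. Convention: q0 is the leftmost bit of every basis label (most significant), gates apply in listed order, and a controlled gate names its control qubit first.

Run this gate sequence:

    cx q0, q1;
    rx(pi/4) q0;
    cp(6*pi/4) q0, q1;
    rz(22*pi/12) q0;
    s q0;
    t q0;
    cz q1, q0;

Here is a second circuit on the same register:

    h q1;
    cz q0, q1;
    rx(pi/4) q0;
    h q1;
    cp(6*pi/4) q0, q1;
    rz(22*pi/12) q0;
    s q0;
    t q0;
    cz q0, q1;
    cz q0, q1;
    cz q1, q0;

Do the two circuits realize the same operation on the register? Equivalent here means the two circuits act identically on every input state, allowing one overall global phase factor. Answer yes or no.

Yes — the two circuits implement the same unitary up to a global phase.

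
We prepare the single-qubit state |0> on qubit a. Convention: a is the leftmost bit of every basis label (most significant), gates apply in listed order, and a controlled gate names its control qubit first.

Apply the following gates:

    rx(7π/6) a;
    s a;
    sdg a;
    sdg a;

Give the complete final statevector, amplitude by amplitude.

After the circuit, the state carries amplitude -sqrt(6)/4 + sqrt(2)/4 on |0>, -sqrt(6)/4 - sqrt(2)/4 on |1>. Key observation: gates 2-3 undo each other exactly, leaving only the rest of the circuit to track.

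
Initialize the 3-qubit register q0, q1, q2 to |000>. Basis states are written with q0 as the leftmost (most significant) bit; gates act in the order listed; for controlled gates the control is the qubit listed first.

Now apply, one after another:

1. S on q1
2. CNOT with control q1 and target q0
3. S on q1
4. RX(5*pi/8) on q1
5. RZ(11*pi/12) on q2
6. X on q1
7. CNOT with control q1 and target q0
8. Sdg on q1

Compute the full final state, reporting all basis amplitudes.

After the circuit, the state carries amplitude -exp(I*pi/24)*sin(5*pi/16) on |000>, -exp(I*pi/24)*cos(5*pi/16) on |110>, and 0 on every other basis state.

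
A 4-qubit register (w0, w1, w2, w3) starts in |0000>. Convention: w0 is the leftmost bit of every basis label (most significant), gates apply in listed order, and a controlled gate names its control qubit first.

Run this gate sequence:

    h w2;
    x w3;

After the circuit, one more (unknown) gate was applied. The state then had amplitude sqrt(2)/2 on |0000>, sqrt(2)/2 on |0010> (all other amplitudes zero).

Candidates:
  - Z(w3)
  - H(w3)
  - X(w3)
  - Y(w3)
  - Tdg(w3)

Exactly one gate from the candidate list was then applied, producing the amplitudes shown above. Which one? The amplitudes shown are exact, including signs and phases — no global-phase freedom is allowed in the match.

The unique candidate consistent with the amplitudes is X(w3).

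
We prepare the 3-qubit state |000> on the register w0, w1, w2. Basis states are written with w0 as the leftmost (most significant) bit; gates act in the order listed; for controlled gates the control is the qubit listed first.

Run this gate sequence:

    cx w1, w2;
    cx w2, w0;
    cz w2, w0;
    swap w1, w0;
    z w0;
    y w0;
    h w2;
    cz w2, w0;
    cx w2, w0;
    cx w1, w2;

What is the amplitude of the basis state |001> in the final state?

The amplitude on |001> is -sqrt(2)*I/2.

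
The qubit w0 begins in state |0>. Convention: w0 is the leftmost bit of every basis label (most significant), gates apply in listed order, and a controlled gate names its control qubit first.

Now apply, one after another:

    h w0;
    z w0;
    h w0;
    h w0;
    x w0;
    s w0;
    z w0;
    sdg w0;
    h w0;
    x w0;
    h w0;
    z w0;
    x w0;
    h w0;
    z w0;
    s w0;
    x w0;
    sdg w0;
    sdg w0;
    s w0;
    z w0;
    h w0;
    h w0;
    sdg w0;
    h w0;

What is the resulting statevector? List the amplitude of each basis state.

After the circuit, the state carries amplitude -sqrt(2)/2 on |0>, sqrt(2)/2 on |1>.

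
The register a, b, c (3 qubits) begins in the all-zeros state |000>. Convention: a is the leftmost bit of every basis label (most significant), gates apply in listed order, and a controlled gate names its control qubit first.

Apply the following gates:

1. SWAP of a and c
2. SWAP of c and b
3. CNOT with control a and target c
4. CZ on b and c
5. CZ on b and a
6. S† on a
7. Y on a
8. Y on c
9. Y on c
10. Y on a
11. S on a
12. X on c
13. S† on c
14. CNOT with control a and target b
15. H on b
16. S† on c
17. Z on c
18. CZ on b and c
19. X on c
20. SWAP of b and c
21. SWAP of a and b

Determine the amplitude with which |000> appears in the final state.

|000> carries amplitude sqrt(2)/2 in the final state.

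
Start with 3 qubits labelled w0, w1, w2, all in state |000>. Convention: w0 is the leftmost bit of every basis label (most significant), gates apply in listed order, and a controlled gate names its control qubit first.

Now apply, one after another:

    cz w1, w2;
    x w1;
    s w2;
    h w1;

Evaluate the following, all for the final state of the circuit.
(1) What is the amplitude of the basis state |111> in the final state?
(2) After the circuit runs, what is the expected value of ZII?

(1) |111> carries amplitude 0 in the final state.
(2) The expectation value of ZII is 1.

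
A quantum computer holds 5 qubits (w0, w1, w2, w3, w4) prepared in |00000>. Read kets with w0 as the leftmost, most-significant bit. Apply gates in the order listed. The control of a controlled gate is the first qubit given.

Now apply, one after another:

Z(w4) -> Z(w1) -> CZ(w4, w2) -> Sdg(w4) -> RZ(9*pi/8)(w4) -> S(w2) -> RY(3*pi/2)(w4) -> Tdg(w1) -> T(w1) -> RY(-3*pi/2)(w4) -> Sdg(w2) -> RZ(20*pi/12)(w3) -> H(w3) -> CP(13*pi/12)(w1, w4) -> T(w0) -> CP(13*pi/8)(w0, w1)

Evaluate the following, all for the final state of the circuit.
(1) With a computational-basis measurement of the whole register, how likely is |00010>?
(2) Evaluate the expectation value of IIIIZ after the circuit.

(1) A full measurement returns |00010> with probability 1/2. Key observation: steps 6-11 multiply out to the identity, so the circuit reduces to the remaining gates.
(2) The observable IIIIZ averages to 1.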